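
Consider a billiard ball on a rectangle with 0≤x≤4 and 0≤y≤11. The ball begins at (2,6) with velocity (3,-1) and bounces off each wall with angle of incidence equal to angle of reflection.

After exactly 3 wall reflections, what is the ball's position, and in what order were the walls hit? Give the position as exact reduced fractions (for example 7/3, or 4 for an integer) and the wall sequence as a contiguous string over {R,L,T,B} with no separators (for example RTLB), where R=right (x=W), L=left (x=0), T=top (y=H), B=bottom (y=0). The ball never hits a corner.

Final position: (4,8/3)
Wall sequence: RLR

1. t=2/3 → R at (4,16/3); v=(-3,-1)
2. t=4/3 → L at (0,4); v=(3,-1)
3. t=4/3 → R at (4,8/3); v=(-3,-1)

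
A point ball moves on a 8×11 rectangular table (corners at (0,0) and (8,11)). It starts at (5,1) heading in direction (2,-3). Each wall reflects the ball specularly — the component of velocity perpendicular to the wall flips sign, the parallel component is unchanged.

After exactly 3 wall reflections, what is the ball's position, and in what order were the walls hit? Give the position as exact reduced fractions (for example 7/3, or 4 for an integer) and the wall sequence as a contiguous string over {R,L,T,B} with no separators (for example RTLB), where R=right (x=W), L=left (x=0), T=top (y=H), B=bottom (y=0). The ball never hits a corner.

Final position: (3,11)
Wall sequence: BRT

1. t=1/3 → B at (17/3,0); v=(2,3)
2. t=7/6 → R at (8,7/2); v=(-2,3)
3. t=5/2 → T at (3,11); v=(-2,-3)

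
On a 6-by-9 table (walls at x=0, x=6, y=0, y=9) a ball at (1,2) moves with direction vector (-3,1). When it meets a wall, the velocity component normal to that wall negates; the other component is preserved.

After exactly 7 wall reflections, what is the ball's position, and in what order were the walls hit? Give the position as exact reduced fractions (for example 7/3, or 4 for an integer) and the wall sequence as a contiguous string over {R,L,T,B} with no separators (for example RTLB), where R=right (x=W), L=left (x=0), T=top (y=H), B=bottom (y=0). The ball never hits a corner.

Final position: (6,17/3)
Wall sequence: LRLRTLR

1. t=1/3 → L at (0,7/3); v=(3,1)
2. t=2 → R at (6,13/3); v=(-3,1)
3. t=2 → L at (0,19/3); v=(3,1)
4. t=2 → R at (6,25/3); v=(-3,1)
5. t=2/3 → T at (4,9); v=(-3,-1)
6. t=4/3 → L at (0,23/3); v=(3,-1)
7. t=2 → R at (6,17/3); v=(-3,-1)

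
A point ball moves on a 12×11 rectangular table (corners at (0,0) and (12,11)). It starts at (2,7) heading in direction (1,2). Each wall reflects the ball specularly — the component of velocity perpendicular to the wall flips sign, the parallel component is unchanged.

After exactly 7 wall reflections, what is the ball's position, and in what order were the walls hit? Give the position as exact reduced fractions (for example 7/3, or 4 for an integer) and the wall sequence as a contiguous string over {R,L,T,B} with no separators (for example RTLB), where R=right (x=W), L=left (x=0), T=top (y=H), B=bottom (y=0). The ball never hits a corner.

Final position: (2,11)
Wall sequence: TBRTBLT

1. t=2 → T at (4,11); v=(1,-2)
2. t=11/2 → B at (19/2,0); v=(1,2)
3. t=5/2 → R at (12,5); v=(-1,2)
4. t=3 → T at (9,11); v=(-1,-2)
5. t=11/2 → B at (7/2,0); v=(-1,2)
6. t=7/2 → L at (0,7); v=(1,2)
7. t=2 → T at (2,11); v=(1,-2)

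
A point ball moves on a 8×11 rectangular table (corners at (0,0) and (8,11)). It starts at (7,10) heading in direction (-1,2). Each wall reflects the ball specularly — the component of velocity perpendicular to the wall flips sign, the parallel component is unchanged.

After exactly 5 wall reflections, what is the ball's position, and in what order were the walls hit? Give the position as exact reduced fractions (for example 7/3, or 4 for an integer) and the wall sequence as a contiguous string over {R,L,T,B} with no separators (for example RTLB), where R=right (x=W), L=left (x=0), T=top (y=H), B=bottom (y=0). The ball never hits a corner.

1. t=1/2 → T at (13/2,11); v=(-1,-2)
2. t=11/2 → B at (1,0); v=(-1,2)
3. t=1 → L at (0,2); v=(1,2)
4. t=9/2 → T at (9/2,11); v=(1,-2)
5. t=7/2 → R at (8,4); v=(-1,-2)

Final position: (8,4)
Wall sequence: TBLTR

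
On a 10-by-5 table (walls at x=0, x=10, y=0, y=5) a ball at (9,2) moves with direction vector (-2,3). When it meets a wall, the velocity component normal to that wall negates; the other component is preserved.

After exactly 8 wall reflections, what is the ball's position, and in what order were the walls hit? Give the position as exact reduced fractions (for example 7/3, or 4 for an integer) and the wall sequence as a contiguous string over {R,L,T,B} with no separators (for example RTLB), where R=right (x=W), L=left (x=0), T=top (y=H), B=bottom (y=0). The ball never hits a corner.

1. t=1 → T at (7,5); v=(-2,-3)
2. t=5/3 → B at (11/3,0); v=(-2,3)
3. t=5/3 → T at (1/3,5); v=(-2,-3)
4. t=1/6 → L at (0,9/2); v=(2,-3)
5. t=3/2 → B at (3,0); v=(2,3)
6. t=5/3 → T at (19/3,5); v=(2,-3)
7. t=5/3 → B at (29/3,0); v=(2,3)
8. t=1/6 → R at (10,1/2); v=(-2,3)

Final position: (10,1/2)
Wall sequence: TBTLBTBR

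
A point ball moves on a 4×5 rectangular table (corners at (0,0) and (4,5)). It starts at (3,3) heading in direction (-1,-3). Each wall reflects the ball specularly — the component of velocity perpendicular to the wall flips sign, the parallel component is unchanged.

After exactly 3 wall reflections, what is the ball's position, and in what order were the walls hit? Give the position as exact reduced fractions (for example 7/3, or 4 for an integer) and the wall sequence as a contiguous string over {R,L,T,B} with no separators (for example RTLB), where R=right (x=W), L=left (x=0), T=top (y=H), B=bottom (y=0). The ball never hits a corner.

Final position: (0,4)
Wall sequence: BTL

1. t=1 → B at (2,0); v=(-1,3)
2. t=5/3 → T at (1/3,5); v=(-1,-3)
3. t=1/3 → L at (0,4); v=(1,-3)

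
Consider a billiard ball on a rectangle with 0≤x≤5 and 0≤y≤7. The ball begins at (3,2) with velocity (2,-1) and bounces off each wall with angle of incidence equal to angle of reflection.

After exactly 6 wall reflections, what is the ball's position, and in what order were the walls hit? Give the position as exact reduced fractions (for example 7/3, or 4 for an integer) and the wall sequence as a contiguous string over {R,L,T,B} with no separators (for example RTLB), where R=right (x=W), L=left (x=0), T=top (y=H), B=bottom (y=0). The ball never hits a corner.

Final position: (1,7)
Wall sequence: RBLRLT

1. t=1 → R at (5,1); v=(-2,-1)
2. t=1 → B at (3,0); v=(-2,1)
3. t=3/2 → L at (0,3/2); v=(2,1)
4. t=5/2 → R at (5,4); v=(-2,1)
5. t=5/2 → L at (0,13/2); v=(2,1)
6. t=1/2 → T at (1,7); v=(2,-1)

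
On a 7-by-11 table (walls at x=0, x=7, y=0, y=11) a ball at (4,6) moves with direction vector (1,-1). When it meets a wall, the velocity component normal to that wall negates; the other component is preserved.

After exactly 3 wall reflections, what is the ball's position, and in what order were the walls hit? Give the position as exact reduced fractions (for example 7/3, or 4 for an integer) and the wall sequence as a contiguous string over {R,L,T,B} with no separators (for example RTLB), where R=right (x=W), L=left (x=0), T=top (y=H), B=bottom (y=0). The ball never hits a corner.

Final position: (0,4)
Wall sequence: RBL

1. t=3 → R at (7,3); v=(-1,-1)
2. t=3 → B at (4,0); v=(-1,1)
3. t=4 → L at (0,4); v=(1,1)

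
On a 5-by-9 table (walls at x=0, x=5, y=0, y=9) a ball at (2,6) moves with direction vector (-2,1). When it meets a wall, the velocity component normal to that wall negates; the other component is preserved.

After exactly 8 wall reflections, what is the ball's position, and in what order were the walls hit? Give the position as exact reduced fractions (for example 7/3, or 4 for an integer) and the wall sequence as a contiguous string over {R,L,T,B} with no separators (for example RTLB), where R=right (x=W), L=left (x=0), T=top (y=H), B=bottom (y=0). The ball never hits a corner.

Final position: (5,3/2)
Wall sequence: LTRLRLBR

1. t=1 → L at (0,7); v=(2,1)
2. t=2 → T at (4,9); v=(2,-1)
3. t=1/2 → R at (5,17/2); v=(-2,-1)
4. t=5/2 → L at (0,6); v=(2,-1)
5. t=5/2 → R at (5,7/2); v=(-2,-1)
6. t=5/2 → L at (0,1); v=(2,-1)
7. t=1 → B at (2,0); v=(2,1)
8. t=3/2 → R at (5,3/2); v=(-2,1)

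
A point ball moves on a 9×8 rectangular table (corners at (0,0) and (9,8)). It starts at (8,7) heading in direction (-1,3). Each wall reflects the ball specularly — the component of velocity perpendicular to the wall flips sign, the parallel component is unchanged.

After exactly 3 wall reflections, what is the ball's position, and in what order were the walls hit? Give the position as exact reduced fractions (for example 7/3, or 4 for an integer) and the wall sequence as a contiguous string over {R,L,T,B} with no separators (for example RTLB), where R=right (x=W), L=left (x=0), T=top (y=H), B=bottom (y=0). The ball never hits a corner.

1. t=1/3 → T at (23/3,8); v=(-1,-3)
2. t=8/3 → B at (5,0); v=(-1,3)
3. t=8/3 → T at (7/3,8); v=(-1,-3)

Final position: (7/3,8)
Wall sequence: TBT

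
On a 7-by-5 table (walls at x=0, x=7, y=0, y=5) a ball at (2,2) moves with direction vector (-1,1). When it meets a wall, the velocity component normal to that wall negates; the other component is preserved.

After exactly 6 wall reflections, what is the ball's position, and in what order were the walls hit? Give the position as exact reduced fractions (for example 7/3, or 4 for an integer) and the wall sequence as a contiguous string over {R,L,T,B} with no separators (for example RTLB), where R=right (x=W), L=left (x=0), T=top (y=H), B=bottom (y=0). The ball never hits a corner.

Final position: (0,2)
Wall sequence: LTBRTL

1. t=2 → L at (0,4); v=(1,1)
2. t=1 → T at (1,5); v=(1,-1)
3. t=5 → B at (6,0); v=(1,1)
4. t=1 → R at (7,1); v=(-1,1)
5. t=4 → T at (3,5); v=(-1,-1)
6. t=3 → L at (0,2); v=(1,-1)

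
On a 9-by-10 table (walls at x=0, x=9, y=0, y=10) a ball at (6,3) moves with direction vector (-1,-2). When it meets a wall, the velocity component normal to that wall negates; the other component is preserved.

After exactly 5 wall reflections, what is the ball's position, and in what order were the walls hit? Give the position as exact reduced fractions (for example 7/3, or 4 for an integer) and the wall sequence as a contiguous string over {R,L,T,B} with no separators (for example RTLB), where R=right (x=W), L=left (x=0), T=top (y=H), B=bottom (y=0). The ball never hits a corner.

Final position: (9,7)
Wall sequence: BLTBR

1. t=3/2 → B at (9/2,0); v=(-1,2)
2. t=9/2 → L at (0,9); v=(1,2)
3. t=1/2 → T at (1/2,10); v=(1,-2)
4. t=5 → B at (11/2,0); v=(1,2)
5. t=7/2 → R at (9,7); v=(-1,2)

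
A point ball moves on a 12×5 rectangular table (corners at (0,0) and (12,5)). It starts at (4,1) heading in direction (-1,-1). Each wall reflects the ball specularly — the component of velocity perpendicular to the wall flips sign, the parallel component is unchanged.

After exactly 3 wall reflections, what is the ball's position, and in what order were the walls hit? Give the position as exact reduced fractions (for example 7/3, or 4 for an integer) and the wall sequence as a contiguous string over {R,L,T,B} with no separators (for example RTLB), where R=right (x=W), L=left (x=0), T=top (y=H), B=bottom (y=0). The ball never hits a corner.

Final position: (2,5)
Wall sequence: BLT

1. t=1 → B at (3,0); v=(-1,1)
2. t=3 → L at (0,3); v=(1,1)
3. t=2 → T at (2,5); v=(1,-1)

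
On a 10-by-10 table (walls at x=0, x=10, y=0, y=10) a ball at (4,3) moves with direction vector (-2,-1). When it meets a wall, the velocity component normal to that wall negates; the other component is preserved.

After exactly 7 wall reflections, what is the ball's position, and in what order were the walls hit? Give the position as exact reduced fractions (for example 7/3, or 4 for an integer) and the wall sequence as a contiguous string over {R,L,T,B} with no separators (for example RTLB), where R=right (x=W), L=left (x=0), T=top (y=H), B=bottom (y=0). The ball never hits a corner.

1. t=2 → L at (0,1); v=(2,-1)
2. t=1 → B at (2,0); v=(2,1)
3. t=4 → R at (10,4); v=(-2,1)
4. t=5 → L at (0,9); v=(2,1)
5. t=1 → T at (2,10); v=(2,-1)
6. t=4 → R at (10,6); v=(-2,-1)
7. t=5 → L at (0,1); v=(2,-1)

Final position: (0,1)
Wall sequence: LBRLTRL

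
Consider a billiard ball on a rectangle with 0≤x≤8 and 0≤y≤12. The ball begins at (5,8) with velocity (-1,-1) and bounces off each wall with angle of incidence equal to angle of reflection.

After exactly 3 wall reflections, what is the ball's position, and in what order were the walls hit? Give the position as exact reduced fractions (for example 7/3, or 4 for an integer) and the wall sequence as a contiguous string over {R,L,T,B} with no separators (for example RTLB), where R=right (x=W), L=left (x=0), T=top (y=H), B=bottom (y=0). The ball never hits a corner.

1. t=5 → L at (0,3); v=(1,-1)
2. t=3 → B at (3,0); v=(1,1)
3. t=5 → R at (8,5); v=(-1,1)

Final position: (8,5)
Wall sequence: LBR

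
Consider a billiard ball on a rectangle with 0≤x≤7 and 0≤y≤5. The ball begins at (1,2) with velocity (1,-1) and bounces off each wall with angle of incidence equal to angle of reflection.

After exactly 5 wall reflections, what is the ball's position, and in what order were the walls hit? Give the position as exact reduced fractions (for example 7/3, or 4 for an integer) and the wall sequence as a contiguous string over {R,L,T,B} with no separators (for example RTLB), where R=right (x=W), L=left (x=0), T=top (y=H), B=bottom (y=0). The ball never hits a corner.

1. t=2 → B at (3,0); v=(1,1)
2. t=4 → R at (7,4); v=(-1,1)
3. t=1 → T at (6,5); v=(-1,-1)
4. t=5 → B at (1,0); v=(-1,1)
5. t=1 → L at (0,1); v=(1,1)

Final position: (0,1)
Wall sequence: BRTBL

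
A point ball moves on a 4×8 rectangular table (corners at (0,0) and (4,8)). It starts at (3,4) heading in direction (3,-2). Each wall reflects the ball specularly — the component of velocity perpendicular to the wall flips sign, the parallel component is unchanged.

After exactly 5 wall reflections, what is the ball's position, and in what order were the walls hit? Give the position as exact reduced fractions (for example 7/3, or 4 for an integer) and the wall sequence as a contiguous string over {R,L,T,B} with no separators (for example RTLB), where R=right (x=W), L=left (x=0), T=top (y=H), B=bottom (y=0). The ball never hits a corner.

Final position: (0,14/3)
Wall sequence: RLBRL

1. t=1/3 → R at (4,10/3); v=(-3,-2)
2. t=4/3 → L at (0,2/3); v=(3,-2)
3. t=1/3 → B at (1,0); v=(3,2)
4. t=1 → R at (4,2); v=(-3,2)
5. t=4/3 → L at (0,14/3); v=(3,2)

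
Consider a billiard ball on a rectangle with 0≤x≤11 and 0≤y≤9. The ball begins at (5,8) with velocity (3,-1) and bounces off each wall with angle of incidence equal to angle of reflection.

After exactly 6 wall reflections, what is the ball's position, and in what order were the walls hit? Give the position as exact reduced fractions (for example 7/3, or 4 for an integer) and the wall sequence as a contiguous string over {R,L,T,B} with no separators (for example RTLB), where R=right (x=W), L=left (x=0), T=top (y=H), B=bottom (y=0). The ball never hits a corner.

1. t=2 → R at (11,6); v=(-3,-1)
2. t=11/3 → L at (0,7/3); v=(3,-1)
3. t=7/3 → B at (7,0); v=(3,1)
4. t=4/3 → R at (11,4/3); v=(-3,1)
5. t=11/3 → L at (0,5); v=(3,1)
6. t=11/3 → R at (11,26/3); v=(-3,1)

Final position: (11,26/3)
Wall sequence: RLBRLR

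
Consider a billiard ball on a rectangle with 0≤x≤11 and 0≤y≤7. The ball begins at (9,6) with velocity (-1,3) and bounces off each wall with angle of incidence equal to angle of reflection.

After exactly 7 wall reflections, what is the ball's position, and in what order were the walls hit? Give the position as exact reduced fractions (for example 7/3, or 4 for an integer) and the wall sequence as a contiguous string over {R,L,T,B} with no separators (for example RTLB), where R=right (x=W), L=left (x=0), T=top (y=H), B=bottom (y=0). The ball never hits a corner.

1. t=1/3 → T at (26/3,7); v=(-1,-3)
2. t=7/3 → B at (19/3,0); v=(-1,3)
3. t=7/3 → T at (4,7); v=(-1,-3)
4. t=7/3 → B at (5/3,0); v=(-1,3)
5. t=5/3 → L at (0,5); v=(1,3)
6. t=2/3 → T at (2/3,7); v=(1,-3)
7. t=7/3 → B at (3,0); v=(1,3)

Final position: (3,0)
Wall sequence: TBTBLTB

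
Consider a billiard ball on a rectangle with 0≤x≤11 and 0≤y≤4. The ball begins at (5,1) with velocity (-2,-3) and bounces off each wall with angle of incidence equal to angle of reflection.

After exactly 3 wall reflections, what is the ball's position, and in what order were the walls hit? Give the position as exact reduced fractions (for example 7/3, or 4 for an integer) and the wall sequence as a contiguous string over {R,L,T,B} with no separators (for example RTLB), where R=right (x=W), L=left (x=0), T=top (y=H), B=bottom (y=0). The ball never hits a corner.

Final position: (0,3/2)
Wall sequence: BTL

1. t=1/3 → B at (13/3,0); v=(-2,3)
2. t=4/3 → T at (5/3,4); v=(-2,-3)
3. t=5/6 → L at (0,3/2); v=(2,-3)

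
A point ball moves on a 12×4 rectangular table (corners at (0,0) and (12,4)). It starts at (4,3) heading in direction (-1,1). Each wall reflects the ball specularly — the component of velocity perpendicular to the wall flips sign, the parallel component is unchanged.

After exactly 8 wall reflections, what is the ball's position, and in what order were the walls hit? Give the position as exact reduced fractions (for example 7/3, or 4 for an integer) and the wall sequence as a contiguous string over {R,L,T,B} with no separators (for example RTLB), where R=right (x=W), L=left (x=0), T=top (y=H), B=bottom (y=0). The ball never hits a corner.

Final position: (7,0)
Wall sequence: TLBTBRTB

1. t=1 → T at (3,4); v=(-1,-1)
2. t=3 → L at (0,1); v=(1,-1)
3. t=1 → B at (1,0); v=(1,1)
4. t=4 → T at (5,4); v=(1,-1)
5. t=4 → B at (9,0); v=(1,1)
6. t=3 → R at (12,3); v=(-1,1)
7. t=1 → T at (11,4); v=(-1,-1)
8. t=4 → B at (7,0); v=(-1,1)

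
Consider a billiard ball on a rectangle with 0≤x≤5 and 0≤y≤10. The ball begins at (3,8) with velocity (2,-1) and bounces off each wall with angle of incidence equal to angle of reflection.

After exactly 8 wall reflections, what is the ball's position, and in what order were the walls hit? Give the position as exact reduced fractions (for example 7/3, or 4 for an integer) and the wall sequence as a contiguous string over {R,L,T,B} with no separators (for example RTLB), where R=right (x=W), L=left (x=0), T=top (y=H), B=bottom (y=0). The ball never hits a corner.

1. t=1 → R at (5,7); v=(-2,-1)
2. t=5/2 → L at (0,9/2); v=(2,-1)
3. t=5/2 → R at (5,2); v=(-2,-1)
4. t=2 → B at (1,0); v=(-2,1)
5. t=1/2 → L at (0,1/2); v=(2,1)
6. t=5/2 → R at (5,3); v=(-2,1)
7. t=5/2 → L at (0,11/2); v=(2,1)
8. t=5/2 → R at (5,8); v=(-2,1)

Final position: (5,8)
Wall sequence: RLRBLRLR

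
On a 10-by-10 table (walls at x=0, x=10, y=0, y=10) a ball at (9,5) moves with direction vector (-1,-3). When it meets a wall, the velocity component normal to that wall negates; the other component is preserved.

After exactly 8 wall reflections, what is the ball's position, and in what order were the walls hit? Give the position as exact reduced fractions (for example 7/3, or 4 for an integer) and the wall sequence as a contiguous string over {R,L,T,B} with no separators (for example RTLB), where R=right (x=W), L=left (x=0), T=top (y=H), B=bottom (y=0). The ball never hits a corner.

Final position: (10,8)
Wall sequence: BTBLTBTR

1. t=5/3 → B at (22/3,0); v=(-1,3)
2. t=10/3 → T at (4,10); v=(-1,-3)
3. t=10/3 → B at (2/3,0); v=(-1,3)
4. t=2/3 → L at (0,2); v=(1,3)
5. t=8/3 → T at (8/3,10); v=(1,-3)
6. t=10/3 → B at (6,0); v=(1,3)
7. t=10/3 → T at (28/3,10); v=(1,-3)
8. t=2/3 → R at (10,8); v=(-1,-3)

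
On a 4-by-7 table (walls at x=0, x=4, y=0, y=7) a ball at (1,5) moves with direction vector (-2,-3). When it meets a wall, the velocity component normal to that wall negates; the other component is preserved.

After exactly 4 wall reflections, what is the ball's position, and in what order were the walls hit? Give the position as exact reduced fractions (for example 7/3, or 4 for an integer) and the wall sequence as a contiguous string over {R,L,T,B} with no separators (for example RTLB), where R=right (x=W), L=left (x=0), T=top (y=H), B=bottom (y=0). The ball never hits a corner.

Final position: (1,7)
Wall sequence: LBRT

1. t=1/2 → L at (0,7/2); v=(2,-3)
2. t=7/6 → B at (7/3,0); v=(2,3)
3. t=5/6 → R at (4,5/2); v=(-2,3)
4. t=3/2 → T at (1,7); v=(-2,-3)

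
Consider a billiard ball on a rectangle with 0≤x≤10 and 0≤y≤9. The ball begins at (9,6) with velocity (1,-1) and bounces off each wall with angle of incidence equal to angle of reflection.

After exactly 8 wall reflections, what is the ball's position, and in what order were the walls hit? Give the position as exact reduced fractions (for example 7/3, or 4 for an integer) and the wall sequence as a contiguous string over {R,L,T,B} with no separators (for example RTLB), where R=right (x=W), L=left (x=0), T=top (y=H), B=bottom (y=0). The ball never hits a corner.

1. t=1 → R at (10,5); v=(-1,-1)
2. t=5 → B at (5,0); v=(-1,1)
3. t=5 → L at (0,5); v=(1,1)
4. t=4 → T at (4,9); v=(1,-1)
5. t=6 → R at (10,3); v=(-1,-1)
6. t=3 → B at (7,0); v=(-1,1)
7. t=7 → L at (0,7); v=(1,1)
8. t=2 → T at (2,9); v=(1,-1)

Final position: (2,9)
Wall sequence: RBLTRBLT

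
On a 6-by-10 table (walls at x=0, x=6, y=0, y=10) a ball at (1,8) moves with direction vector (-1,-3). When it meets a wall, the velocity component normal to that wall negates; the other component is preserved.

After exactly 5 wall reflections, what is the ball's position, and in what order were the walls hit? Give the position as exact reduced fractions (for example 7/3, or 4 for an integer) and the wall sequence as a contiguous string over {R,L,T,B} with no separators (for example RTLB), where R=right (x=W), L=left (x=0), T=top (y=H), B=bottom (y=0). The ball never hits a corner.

Final position: (11/3,0)
Wall sequence: LBTRB

1. t=1 → L at (0,5); v=(1,-3)
2. t=5/3 → B at (5/3,0); v=(1,3)
3. t=10/3 → T at (5,10); v=(1,-3)
4. t=1 → R at (6,7); v=(-1,-3)
5. t=7/3 → B at (11/3,0); v=(-1,3)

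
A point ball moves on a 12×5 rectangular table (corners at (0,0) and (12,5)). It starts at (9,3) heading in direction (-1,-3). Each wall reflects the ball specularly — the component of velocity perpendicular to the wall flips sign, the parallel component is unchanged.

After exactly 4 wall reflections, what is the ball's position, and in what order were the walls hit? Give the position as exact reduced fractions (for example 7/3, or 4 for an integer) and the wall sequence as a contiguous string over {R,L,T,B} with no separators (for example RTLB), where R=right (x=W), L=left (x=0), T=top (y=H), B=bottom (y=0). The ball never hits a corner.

1. t=1 → B at (8,0); v=(-1,3)
2. t=5/3 → T at (19/3,5); v=(-1,-3)
3. t=5/3 → B at (14/3,0); v=(-1,3)
4. t=5/3 → T at (3,5); v=(-1,-3)

Final position: (3,5)
Wall sequence: BTBT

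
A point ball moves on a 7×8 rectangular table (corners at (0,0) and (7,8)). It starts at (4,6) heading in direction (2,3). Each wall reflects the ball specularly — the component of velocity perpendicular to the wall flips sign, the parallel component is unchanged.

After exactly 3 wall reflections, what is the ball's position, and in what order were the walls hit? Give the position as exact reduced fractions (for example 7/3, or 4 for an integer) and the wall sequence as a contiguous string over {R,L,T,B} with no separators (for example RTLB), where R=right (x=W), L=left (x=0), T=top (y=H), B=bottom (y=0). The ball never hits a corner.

1. t=2/3 → T at (16/3,8); v=(2,-3)
2. t=5/6 → R at (7,11/2); v=(-2,-3)
3. t=11/6 → B at (10/3,0); v=(-2,3)

Final position: (10/3,0)
Wall sequence: TRB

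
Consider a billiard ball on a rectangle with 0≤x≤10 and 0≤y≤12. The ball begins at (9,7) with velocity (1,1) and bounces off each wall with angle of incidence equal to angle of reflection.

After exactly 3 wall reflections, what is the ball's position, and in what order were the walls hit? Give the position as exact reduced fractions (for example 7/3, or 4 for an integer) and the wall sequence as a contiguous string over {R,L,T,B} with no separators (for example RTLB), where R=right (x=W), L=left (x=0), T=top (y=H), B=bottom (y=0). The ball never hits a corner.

1. t=1 → R at (10,8); v=(-1,1)
2. t=4 → T at (6,12); v=(-1,-1)
3. t=6 → L at (0,6); v=(1,-1)

Final position: (0,6)
Wall sequence: RTL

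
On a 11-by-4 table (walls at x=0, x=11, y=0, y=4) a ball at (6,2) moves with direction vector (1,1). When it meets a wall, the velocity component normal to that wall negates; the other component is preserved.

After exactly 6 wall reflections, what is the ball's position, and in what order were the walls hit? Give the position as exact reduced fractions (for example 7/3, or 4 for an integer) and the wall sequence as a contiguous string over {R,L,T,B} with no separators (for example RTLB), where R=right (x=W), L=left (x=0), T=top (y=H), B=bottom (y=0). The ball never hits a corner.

Final position: (0,2)
Wall sequence: TRBTBL

1. t=2 → T at (8,4); v=(1,-1)
2. t=3 → R at (11,1); v=(-1,-1)
3. t=1 → B at (10,0); v=(-1,1)
4. t=4 → T at (6,4); v=(-1,-1)
5. t=4 → B at (2,0); v=(-1,1)
6. t=2 → L at (0,2); v=(1,1)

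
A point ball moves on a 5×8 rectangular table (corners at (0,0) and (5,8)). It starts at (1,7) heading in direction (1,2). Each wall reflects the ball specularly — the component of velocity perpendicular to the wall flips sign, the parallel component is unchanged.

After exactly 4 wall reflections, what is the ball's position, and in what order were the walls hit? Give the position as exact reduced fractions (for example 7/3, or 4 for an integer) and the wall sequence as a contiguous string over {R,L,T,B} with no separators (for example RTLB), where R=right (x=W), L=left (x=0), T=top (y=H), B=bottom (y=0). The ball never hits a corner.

Final position: (1/2,8)
Wall sequence: TRBT

1. t=1/2 → T at (3/2,8); v=(1,-2)
2. t=7/2 → R at (5,1); v=(-1,-2)
3. t=1/2 → B at (9/2,0); v=(-1,2)
4. t=4 → T at (1/2,8); v=(-1,-2)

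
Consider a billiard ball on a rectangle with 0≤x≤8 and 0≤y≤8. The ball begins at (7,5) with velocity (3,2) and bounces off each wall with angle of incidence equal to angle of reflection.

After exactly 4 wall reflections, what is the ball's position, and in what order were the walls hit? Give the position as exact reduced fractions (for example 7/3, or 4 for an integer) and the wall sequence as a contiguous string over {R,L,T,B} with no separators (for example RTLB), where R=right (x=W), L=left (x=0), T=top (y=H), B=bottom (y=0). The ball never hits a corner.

Final position: (15/2,0)
Wall sequence: RTLB

1. t=1/3 → R at (8,17/3); v=(-3,2)
2. t=7/6 → T at (9/2,8); v=(-3,-2)
3. t=3/2 → L at (0,5); v=(3,-2)
4. t=5/2 → B at (15/2,0); v=(3,2)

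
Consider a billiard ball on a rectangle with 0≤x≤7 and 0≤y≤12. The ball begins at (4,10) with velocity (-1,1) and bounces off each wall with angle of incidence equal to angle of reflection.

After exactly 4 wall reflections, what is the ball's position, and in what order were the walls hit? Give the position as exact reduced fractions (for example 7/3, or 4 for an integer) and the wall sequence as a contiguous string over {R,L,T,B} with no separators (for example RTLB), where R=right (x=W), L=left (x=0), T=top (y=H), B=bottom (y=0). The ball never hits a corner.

Final position: (4,0)
Wall sequence: TLRB

1. t=2 → T at (2,12); v=(-1,-1)
2. t=2 → L at (0,10); v=(1,-1)
3. t=7 → R at (7,3); v=(-1,-1)
4. t=3 → B at (4,0); v=(-1,1)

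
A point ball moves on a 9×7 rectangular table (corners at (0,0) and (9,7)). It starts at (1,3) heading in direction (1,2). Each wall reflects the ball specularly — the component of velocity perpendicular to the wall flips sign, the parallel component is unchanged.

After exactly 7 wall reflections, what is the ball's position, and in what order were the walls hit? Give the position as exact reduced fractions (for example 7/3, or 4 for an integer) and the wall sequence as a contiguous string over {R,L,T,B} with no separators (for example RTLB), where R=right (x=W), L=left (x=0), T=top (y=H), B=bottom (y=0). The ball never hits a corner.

Final position: (0,5)
Wall sequence: TBRTBTL

1. t=2 → T at (3,7); v=(1,-2)
2. t=7/2 → B at (13/2,0); v=(1,2)
3. t=5/2 → R at (9,5); v=(-1,2)
4. t=1 → T at (8,7); v=(-1,-2)
5. t=7/2 → B at (9/2,0); v=(-1,2)
6. t=7/2 → T at (1,7); v=(-1,-2)
7. t=1 → L at (0,5); v=(1,-2)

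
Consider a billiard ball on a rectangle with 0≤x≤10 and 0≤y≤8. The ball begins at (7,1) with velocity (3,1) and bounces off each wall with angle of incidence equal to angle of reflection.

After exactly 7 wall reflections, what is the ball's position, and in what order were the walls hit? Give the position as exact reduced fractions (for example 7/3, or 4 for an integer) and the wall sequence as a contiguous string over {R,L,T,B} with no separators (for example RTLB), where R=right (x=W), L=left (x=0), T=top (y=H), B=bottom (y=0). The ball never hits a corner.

1. t=1 → R at (10,2); v=(-3,1)
2. t=10/3 → L at (0,16/3); v=(3,1)
3. t=8/3 → T at (8,8); v=(3,-1)
4. t=2/3 → R at (10,22/3); v=(-3,-1)
5. t=10/3 → L at (0,4); v=(3,-1)
6. t=10/3 → R at (10,2/3); v=(-3,-1)
7. t=2/3 → B at (8,0); v=(-3,1)

Final position: (8,0)
Wall sequence: RLTRLRB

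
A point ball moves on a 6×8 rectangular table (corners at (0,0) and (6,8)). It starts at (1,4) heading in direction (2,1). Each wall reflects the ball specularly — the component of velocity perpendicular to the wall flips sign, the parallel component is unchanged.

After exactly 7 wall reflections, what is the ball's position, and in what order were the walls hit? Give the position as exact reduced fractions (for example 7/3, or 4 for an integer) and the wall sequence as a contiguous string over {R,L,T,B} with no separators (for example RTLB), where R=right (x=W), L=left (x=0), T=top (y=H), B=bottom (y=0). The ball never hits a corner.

1. t=5/2 → R at (6,13/2); v=(-2,1)
2. t=3/2 → T at (3,8); v=(-2,-1)
3. t=3/2 → L at (0,13/2); v=(2,-1)
4. t=3 → R at (6,7/2); v=(-2,-1)
5. t=3 → L at (0,1/2); v=(2,-1)
6. t=1/2 → B at (1,0); v=(2,1)
7. t=5/2 → R at (6,5/2); v=(-2,1)

Final position: (6,5/2)
Wall sequence: RTLRLBR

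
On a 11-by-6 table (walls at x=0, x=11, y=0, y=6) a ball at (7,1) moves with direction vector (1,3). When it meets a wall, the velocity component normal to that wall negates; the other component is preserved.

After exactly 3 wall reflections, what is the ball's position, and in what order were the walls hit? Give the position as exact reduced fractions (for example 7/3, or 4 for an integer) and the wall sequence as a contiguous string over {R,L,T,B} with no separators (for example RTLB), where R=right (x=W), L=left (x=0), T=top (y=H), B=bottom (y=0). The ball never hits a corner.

1. t=5/3 → T at (26/3,6); v=(1,-3)
2. t=2 → B at (32/3,0); v=(1,3)
3. t=1/3 → R at (11,1); v=(-1,3)

Final position: (11,1)
Wall sequence: TBR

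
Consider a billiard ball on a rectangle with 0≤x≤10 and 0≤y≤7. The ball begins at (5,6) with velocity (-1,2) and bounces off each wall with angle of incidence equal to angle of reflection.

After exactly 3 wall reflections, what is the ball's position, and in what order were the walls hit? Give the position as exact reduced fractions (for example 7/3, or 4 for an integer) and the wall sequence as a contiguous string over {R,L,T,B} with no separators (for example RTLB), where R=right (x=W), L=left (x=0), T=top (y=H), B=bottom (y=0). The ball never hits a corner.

Final position: (0,2)
Wall sequence: TBL

1. t=1/2 → T at (9/2,7); v=(-1,-2)
2. t=7/2 → B at (1,0); v=(-1,2)
3. t=1 → L at (0,2); v=(1,2)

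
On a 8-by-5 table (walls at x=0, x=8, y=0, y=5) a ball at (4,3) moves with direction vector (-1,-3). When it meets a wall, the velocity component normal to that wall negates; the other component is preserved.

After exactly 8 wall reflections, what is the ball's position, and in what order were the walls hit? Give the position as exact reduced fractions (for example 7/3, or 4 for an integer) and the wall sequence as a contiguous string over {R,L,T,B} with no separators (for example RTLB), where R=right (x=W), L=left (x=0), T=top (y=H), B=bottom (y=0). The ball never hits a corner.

1. t=1 → B at (3,0); v=(-1,3)
2. t=5/3 → T at (4/3,5); v=(-1,-3)
3. t=4/3 → L at (0,1); v=(1,-3)
4. t=1/3 → B at (1/3,0); v=(1,3)
5. t=5/3 → T at (2,5); v=(1,-3)
6. t=5/3 → B at (11/3,0); v=(1,3)
7. t=5/3 → T at (16/3,5); v=(1,-3)
8. t=5/3 → B at (7,0); v=(1,3)

Final position: (7,0)
Wall sequence: BTLBTBTB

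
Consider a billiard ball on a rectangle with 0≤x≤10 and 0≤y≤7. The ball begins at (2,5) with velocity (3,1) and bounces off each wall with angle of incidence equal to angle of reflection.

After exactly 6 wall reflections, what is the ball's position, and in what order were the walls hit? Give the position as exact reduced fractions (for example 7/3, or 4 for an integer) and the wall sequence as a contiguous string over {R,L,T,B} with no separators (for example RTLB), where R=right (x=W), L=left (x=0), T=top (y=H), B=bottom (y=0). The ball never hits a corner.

Final position: (0,11/3)
Wall sequence: TRLBRL

1. t=2 → T at (8,7); v=(3,-1)
2. t=2/3 → R at (10,19/3); v=(-3,-1)
3. t=10/3 → L at (0,3); v=(3,-1)
4. t=3 → B at (9,0); v=(3,1)
5. t=1/3 → R at (10,1/3); v=(-3,1)
6. t=10/3 → L at (0,11/3); v=(3,1)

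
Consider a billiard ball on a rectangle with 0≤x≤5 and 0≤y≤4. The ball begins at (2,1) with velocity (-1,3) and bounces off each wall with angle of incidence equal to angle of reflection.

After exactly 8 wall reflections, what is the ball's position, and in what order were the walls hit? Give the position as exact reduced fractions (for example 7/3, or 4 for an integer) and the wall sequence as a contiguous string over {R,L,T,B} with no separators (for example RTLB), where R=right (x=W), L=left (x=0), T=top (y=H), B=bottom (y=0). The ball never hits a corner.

Final position: (13/3,0)
Wall sequence: TLBTBTRB

1. t=1 → T at (1,4); v=(-1,-3)
2. t=1 → L at (0,1); v=(1,-3)
3. t=1/3 → B at (1/3,0); v=(1,3)
4. t=4/3 → T at (5/3,4); v=(1,-3)
5. t=4/3 → B at (3,0); v=(1,3)
6. t=4/3 → T at (13/3,4); v=(1,-3)
7. t=2/3 → R at (5,2); v=(-1,-3)
8. t=2/3 → B at (13/3,0); v=(-1,3)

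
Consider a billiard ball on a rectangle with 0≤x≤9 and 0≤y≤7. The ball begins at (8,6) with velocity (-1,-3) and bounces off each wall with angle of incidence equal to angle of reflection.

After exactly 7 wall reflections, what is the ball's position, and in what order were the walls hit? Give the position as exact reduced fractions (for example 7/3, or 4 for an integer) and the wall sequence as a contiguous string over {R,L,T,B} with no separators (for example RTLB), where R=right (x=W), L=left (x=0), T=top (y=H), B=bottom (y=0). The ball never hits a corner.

1. t=2 → B at (6,0); v=(-1,3)
2. t=7/3 → T at (11/3,7); v=(-1,-3)
3. t=7/3 → B at (4/3,0); v=(-1,3)
4. t=4/3 → L at (0,4); v=(1,3)
5. t=1 → T at (1,7); v=(1,-3)
6. t=7/3 → B at (10/3,0); v=(1,3)
7. t=7/3 → T at (17/3,7); v=(1,-3)

Final position: (17/3,7)
Wall sequence: BTBLTBT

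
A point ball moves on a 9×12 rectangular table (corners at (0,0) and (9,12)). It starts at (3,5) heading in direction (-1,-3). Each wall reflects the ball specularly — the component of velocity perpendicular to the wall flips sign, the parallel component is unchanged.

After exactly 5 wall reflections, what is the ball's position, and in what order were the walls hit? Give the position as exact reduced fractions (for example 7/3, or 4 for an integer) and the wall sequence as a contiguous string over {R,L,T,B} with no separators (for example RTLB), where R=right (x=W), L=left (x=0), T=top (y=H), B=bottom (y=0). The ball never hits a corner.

Final position: (9,7)
Wall sequence: BLTBR

1. t=5/3 → B at (4/3,0); v=(-1,3)
2. t=4/3 → L at (0,4); v=(1,3)
3. t=8/3 → T at (8/3,12); v=(1,-3)
4. t=4 → B at (20/3,0); v=(1,3)
5. t=7/3 → R at (9,7); v=(-1,3)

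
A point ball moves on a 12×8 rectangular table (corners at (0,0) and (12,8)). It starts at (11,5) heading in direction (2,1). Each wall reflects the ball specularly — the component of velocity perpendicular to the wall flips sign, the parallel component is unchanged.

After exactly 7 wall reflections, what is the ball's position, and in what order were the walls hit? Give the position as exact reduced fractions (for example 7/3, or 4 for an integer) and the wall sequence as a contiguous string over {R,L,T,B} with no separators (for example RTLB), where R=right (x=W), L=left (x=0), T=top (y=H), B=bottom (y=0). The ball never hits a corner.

1. t=1/2 → R at (12,11/2); v=(-2,1)
2. t=5/2 → T at (7,8); v=(-2,-1)
3. t=7/2 → L at (0,9/2); v=(2,-1)
4. t=9/2 → B at (9,0); v=(2,1)
5. t=3/2 → R at (12,3/2); v=(-2,1)
6. t=6 → L at (0,15/2); v=(2,1)
7. t=1/2 → T at (1,8); v=(2,-1)

Final position: (1,8)
Wall sequence: RTLBRLT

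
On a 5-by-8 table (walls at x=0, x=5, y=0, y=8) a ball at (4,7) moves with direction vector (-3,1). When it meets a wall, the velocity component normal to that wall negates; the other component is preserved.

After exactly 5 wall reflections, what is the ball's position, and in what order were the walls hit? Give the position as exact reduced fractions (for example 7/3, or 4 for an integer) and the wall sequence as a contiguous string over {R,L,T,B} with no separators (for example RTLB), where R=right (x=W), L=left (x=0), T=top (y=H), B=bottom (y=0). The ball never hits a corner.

1. t=1 → T at (1,8); v=(-3,-1)
2. t=1/3 → L at (0,23/3); v=(3,-1)
3. t=5/3 → R at (5,6); v=(-3,-1)
4. t=5/3 → L at (0,13/3); v=(3,-1)
5. t=5/3 → R at (5,8/3); v=(-3,-1)

Final position: (5,8/3)
Wall sequence: TLRLR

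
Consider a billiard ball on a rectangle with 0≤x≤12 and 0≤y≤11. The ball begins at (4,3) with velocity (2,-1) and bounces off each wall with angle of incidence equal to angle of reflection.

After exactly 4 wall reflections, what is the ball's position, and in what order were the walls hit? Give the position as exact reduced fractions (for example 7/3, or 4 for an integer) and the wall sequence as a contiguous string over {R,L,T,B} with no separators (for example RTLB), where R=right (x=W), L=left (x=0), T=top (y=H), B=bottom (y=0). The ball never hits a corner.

Final position: (8,11)
Wall sequence: BRLT

1. t=3 → B at (10,0); v=(2,1)
2. t=1 → R at (12,1); v=(-2,1)
3. t=6 → L at (0,7); v=(2,1)
4. t=4 → T at (8,11); v=(2,-1)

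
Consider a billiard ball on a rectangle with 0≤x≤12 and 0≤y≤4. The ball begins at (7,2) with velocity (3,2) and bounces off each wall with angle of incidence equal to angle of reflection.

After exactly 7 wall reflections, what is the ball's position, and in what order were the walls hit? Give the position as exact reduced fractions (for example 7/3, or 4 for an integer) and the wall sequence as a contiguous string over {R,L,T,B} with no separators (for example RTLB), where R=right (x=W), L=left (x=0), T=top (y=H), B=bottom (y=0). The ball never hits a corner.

Final position: (10,4)
Wall sequence: TRBTLBT

1. t=1 → T at (10,4); v=(3,-2)
2. t=2/3 → R at (12,8/3); v=(-3,-2)
3. t=4/3 → B at (8,0); v=(-3,2)
4. t=2 → T at (2,4); v=(-3,-2)
5. t=2/3 → L at (0,8/3); v=(3,-2)
6. t=4/3 → B at (4,0); v=(3,2)
7. t=2 → T at (10,4); v=(3,-2)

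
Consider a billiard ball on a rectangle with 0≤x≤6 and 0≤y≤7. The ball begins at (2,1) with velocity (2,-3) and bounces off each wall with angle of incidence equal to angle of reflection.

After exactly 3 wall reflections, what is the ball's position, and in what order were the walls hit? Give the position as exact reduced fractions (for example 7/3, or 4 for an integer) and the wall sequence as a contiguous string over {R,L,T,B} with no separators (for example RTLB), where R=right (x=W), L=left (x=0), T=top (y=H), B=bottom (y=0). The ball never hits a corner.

1. t=1/3 → B at (8/3,0); v=(2,3)
2. t=5/3 → R at (6,5); v=(-2,3)
3. t=2/3 → T at (14/3,7); v=(-2,-3)

Final position: (14/3,7)
Wall sequence: BRT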